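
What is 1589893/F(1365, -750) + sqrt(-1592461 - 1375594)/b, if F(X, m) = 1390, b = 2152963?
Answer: 1589893/1390 + I*sqrt(2968055)/2152963 ≈ 1143.8 + 0.0008002*I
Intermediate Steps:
1589893/F(1365, -750) + sqrt(-1592461 - 1375594)/b = 1589893/1390 + sqrt(-1592461 - 1375594)/2152963 = 1589893*(1/1390) + sqrt(-2968055)*(1/2152963) = 1589893/1390 + (I*sqrt(2968055))*(1/2152963) = 1589893/1390 + I*sqrt(2968055)/2152963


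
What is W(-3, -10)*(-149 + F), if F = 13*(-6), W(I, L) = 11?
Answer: -2497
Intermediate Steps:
F = -78
W(-3, -10)*(-149 + F) = 11*(-149 - 78) = 11*(-227) = -2497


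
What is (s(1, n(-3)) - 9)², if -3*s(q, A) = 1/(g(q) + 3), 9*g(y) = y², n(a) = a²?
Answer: 65025/784 ≈ 82.940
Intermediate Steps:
g(y) = y²/9
s(q, A) = -1/(3*(3 + q²/9)) (s(q, A) = -1/(3*(q²/9 + 3)) = -1/(3*(3 + q²/9)))
(s(1, n(-3)) - 9)² = (-3/(27 + 1²) - 9)² = (-3/(27 + 1) - 9)² = (-3/28 - 9)² = (-255/28)² = 65025/784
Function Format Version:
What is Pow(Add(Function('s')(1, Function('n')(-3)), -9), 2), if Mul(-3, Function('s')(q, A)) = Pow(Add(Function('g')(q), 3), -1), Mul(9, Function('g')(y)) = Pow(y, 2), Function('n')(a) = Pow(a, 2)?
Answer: Rational(65025, 784) ≈ 82.940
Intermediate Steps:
Function('g')(y) = Mul(Rational(1, 9), Pow(y, 2))
Function('s')(q, A) = Mul(Rational(-1, 3), Pow(Add(3, Mul(Rational(1, 9), Pow(q, 2))), -1)) (Function('s')(q, A) = Mul(Rational(-1, 3), Pow(Add(Mul(Rational(1, 9), Pow(q, 2)), 3), -1)) = Mul(Rational(-1, 3), Pow(Add(3, Mul(Rational(1, 9), Pow(q, 2))), -1)))
Pow(Add(Function('s')(1, Function('n')(-3)), -9), 2) = Pow(Add(Mul(-3, Pow(Add(27, Pow(1, 2)), -1)), -9), 2) = Pow(Add(Mul(-3, Pow(Add(27, 1), -1)), -9), 2) = Pow(Add(Mul(-3, Pow(28, -1)), -9), 2) = Pow(Add(Mul(-3, Rational(1, 28)), -9), 2) = Pow(Add(Rational(-3, 28), -9), 2) = Pow(Rational(-255, 28), 2) = Rational(65025, 784)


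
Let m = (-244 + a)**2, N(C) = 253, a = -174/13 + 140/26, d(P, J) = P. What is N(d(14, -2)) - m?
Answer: -63251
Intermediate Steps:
a = -8 (a = -174*1/13 + 140*(1/26) = -174/13 + 70/13 = -8)
m = 63504 (m = (-244 - 8)**2 = (-252)**2 = 63504)
N(d(14, -2)) - m = 253 - 1*63504 = 253 - 63504 = -63251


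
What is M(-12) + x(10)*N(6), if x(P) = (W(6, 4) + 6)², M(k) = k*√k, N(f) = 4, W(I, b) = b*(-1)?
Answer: 16 - 24*I*√3 ≈ 16.0 - 41.569*I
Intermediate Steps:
W(I, b) = -b
M(k) = k^(3/2)
x(P) = 4 (x(P) = (-1*4 + 6)² = (-4 + 6)² = 2² = 4)
M(-12) + x(10)*N(6) = (-12)^(3/2) + 4*4 = -24*I*√3 + 16 = 16 - 24*I*√3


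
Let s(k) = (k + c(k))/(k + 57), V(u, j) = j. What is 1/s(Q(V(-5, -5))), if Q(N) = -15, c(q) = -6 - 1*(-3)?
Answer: -7/3 ≈ -2.3333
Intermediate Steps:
c(q) = -3 (c(q) = -6 + 3 = -3)
s(k) = (-3 + k)/(57 + k) (s(k) = (k - 3)/(k + 57) = (-3 + k)/(57 + k))
1/s(Q(V(-5, -5))) = 1/((-3 - 15)/(57 - 15)) = 1/(-18/42) = 1/((1/42)*(-18)) = 1/(-3/7) = -7/3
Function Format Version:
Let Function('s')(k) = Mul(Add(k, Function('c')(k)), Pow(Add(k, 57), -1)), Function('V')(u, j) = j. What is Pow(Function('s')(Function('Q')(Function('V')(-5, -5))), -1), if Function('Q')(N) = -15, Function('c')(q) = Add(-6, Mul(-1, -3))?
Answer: Rational(-7, 3) ≈ -2.3333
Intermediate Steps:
Function('c')(q) = -3 (Function('c')(q) = Add(-6, 3) = -3)
Function('s')(k) = Mul(Pow(Add(57, k), -1), Add(-3, k)) (Function('s')(k) = Mul(Add(k, -3), Pow(Add(k, 57), -1)) = Mul(Add(-3, k), Pow(Add(57, k), -1)) = Mul(Pow(Add(57, k), -1), Add(-3, k)))
Pow(Function('s')(Function('Q')(Function('V')(-5, -5))), -1) = Pow(Mul(Pow(Add(57, -15), -1), Add(-3, -15)), -1) = Pow(Mul(Pow(42, -1), -18), -1) = Pow(Mul(Rational(1, 42), -18), -1) = Pow(Rational(-3, 7), -1) = Rational(-7, 3)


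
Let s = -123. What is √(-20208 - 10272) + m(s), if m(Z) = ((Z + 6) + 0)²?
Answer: 13689 + 4*I*√1905 ≈ 13689.0 + 174.59*I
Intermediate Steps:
m(Z) = (6 + Z)² (m(Z) = ((6 + Z) + 0)² = (6 + Z)²)
√(-20208 - 10272) + m(s) = √(-20208 - 10272) + (6 - 123)² = √(-30480) + (-117)² = 4*I*√1905 + 13689 = 13689 + 4*I*√1905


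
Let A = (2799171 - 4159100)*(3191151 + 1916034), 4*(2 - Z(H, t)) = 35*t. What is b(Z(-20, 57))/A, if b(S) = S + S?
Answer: 1987/13890817979730 ≈ 1.4304e-10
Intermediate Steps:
Z(H, t) = 2 - 35*t/4
b(S) = 2*S
A = -6945408989865 (A = -1359929*5107185 = -6945408989865)
b(Z(-20, 57))/A = (2*(2 - 35/4*57))/(-6945408989865) = (2*(2 - 1995/4))*(-1/6945408989865) = (2*(-1987/4))*(-1/6945408989865) = -1987/2*(-1/6945408989865) = 1987/13890817979730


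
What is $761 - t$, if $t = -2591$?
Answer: $3352$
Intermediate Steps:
$761 - t = 761 - -2591 = 761 + 2591 = 3352$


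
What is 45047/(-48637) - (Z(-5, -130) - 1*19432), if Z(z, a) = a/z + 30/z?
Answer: 944096397/48637 ≈ 19411.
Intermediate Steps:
Z(z, a) = 30/z + a/z
45047/(-48637) - (Z(-5, -130) - 1*19432) = 45047/(-48637) - ((30 - 130)/(-5) - 1*19432) = 45047*(-1/48637) - (-⅕*(-100) - 19432) = -45047/48637 - (20 - 19432) = -45047/48637 - 1*(-19412) = -45047/48637 + 19412 = 944096397/48637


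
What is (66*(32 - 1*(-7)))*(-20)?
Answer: -51480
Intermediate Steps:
(66*(32 - 1*(-7)))*(-20) = (66*(32 + 7))*(-20) = (66*39)*(-20) = 2574*(-20) = -51480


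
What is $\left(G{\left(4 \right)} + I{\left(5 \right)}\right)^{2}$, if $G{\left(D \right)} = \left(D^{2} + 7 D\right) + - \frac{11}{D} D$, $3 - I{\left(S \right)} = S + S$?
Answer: $676$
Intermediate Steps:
$I{\left(S \right)} = 3 - 2 S$ ($I{\left(S \right)} = 3 - \left(S + S\right) = 3 - 2 S$)
$G{\left(D \right)} = -11 + D^{2} + 7 D$ ($G{\left(D \right)} = \left(D^{2} + 7 D\right) - 11 = -11 + D^{2} + 7 D$)
$\left(G{\left(4 \right)} + I{\left(5 \right)}\right)^{2} = \left(\left(-11 + 4^{2} + 7 \cdot 4\right) + \left(3 - 10\right)\right)^{2} = \left(\left(-11 + 16 + 28\right) + \left(3 - 10\right)\right)^{2} = \left(33 - 7\right)^{2} = 26^{2} = 676$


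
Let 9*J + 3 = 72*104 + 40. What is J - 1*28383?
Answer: -247922/9 ≈ -27547.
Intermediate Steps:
J = 7525/9 (J = -⅓ + (72*104 + 40)/9 = -⅓ + (7488 + 40)/9 = -⅓ + (⅑)*7528 = -⅓ + 7528/9 = 7525/9 ≈ 836.11)
J - 1*28383 = 7525/9 - 1*28383 = 7525/9 - 28383 = -247922/9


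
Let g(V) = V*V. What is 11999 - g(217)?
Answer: -35090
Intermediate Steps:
g(V) = V²
11999 - g(217) = 11999 - 1*217² = 11999 - 1*47089 = 11999 - 47089 = -35090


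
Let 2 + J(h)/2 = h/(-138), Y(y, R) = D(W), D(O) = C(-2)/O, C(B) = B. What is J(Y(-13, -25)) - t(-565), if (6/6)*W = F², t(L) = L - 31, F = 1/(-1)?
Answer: 40850/69 ≈ 592.03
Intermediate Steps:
F = -1
t(L) = -31 + L
W = 1 (W = (-1)² = 1)
D(O) = -2/O
Y(y, R) = -2 (Y(y, R) = -2/1 = -2*1 = -2)
J(h) = -4 - h/69 (J(h) = -4 + 2*(h/(-138)) = -4 + 2*(h*(-1/138)) = -4 + 2*(-h/138) = -4 - h/69)
J(Y(-13, -25)) - t(-565) = (-4 - 1/69*(-2)) - (-31 - 565) = (-4 + 2/69) - 1*(-596) = -274/69 + 596 = 40850/69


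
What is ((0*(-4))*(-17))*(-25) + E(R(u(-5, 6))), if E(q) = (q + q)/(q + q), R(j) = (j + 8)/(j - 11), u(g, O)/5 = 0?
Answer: 1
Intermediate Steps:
u(g, O) = 0 (u(g, O) = 5*0 = 0)
R(j) = (8 + j)/(-11 + j)
E(q) = 1 (E(q) = (2*q)/((2*q)) = (2*q)*(1/(2*q)) = 1)
((0*(-4))*(-17))*(-25) + E(R(u(-5, 6))) = ((0*(-4))*(-17))*(-25) + 1 = (0*(-17))*(-25) + 1 = 0*(-25) + 1 = 0 + 1 = 1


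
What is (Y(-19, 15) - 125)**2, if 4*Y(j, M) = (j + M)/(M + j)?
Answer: 249001/16 ≈ 15563.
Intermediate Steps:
Y(j, M) = 1/4 (Y(j, M) = ((j + M)/(M + j))/4 = ((M + j)/(M + j))/4 = (1/4)*1 = 1/4)
(Y(-19, 15) - 125)**2 = (1/4 - 125)**2 = (-499/4)**2 = 249001/16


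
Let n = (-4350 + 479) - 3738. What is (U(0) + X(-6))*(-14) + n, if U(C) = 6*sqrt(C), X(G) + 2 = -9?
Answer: -7455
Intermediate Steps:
X(G) = -11 (X(G) = -2 - 9 = -11)
n = -7609 (n = -3871 - 3738 = -7609)
(U(0) + X(-6))*(-14) + n = (6*sqrt(0) - 11)*(-14) - 7609 = (6*0 - 11)*(-14) - 7609 = (0 - 11)*(-14) - 7609 = -11*(-14) - 7609 = 154 - 7609 = -7455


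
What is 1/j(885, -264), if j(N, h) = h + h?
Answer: -1/528 ≈ -0.0018939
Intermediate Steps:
j(N, h) = 2*h
1/j(885, -264) = 1/(2*(-264)) = 1/(-528) = -1/528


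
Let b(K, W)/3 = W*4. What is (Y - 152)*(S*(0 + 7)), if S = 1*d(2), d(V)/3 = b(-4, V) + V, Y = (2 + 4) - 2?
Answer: -80808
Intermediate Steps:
b(K, W) = 12*W (b(K, W) = 3*(W*4) = 3*(4*W) = 12*W)
Y = 4 (Y = 6 - 2 = 4)
d(V) = 39*V (d(V) = 3*(12*V + V) = 3*(13*V) = 39*V)
S = 78 (S = 1*(39*2) = 1*78 = 78)
(Y - 152)*(S*(0 + 7)) = (4 - 152)*(78*(0 + 7)) = -11544*7 = -148*546 = -80808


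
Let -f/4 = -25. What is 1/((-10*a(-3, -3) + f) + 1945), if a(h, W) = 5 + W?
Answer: 1/2025 ≈ 0.00049383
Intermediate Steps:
f = 100 (f = -4*(-25) = 100)
1/((-10*a(-3, -3) + f) + 1945) = 1/((-10*(5 - 3) + 100) + 1945) = 1/((-10*2 + 100) + 1945) = 1/((-20 + 100) + 1945) = 1/(80 + 1945) = 1/2025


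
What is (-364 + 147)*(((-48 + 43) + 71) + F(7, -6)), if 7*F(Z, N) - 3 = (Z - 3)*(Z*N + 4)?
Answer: -9703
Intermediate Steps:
F(Z, N) = 3/7 + (-3 + Z)*(4 + N*Z)/7 (F(Z, N) = 3/7 + ((Z - 3)*(Z*N + 4))/7 = 3/7 + ((-3 + Z)*(N*Z + 4))/7 = 3/7 + ((-3 + Z)*(4 + N*Z))/7 = 3/7 + (-3 + Z)*(4 + N*Z)/7)
(-364 + 147)*(((-48 + 43) + 71) + F(7, -6)) = (-364 + 147)*(((-48 + 43) + 71) + (-9/7 + (4/7)*7 - 3/7*(-6)*7 + (⅐)*(-6)*7²)) = -217*((-5 + 71) + (-9/7 + 4 + 18 + (⅐)*(-6)*49)) = -217*(66 + (-9/7 + 4 + 18 - 42)) = -217*(66 - 149/7) = -217*313/7 = -9703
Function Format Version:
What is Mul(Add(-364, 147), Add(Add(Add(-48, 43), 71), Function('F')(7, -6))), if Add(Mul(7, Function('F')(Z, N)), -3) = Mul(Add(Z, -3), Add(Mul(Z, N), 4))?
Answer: -9703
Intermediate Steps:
Function('F')(Z, N) = Add(Rational(3, 7), Mul(Rational(1, 7), Add(-3, Z), Add(4, Mul(N, Z)))) (Function('F')(Z, N) = Add(Rational(3, 7), Mul(Rational(1, 7), Mul(Add(Z, -3), Add(Mul(Z, N), 4)))) = Add(Rational(3, 7), Mul(Rational(1, 7), Mul(Add(-3, Z), Add(Mul(N, Z), 4)))) = Add(Rational(3, 7), Mul(Rational(1, 7), Mul(Add(-3, Z), Add(4, Mul(N, Z))))) = Add(Rational(3, 7), Mul(Rational(1, 7), Add(-3, Z), Add(4, Mul(N, Z)))))
Mul(Add(-364, 147), Add(Add(Add(-48, 43), 71), Function('F')(7, -6))) = Mul(Add(-364, 147), Add(Add(Add(-48, 43), 71), Add(Rational(-9, 7), Mul(Rational(4, 7), 7), Mul(Rational(-3, 7), -6, 7), Mul(Rational(1, 7), -6, Pow(7, 2))))) = Mul(-217, Add(Add(-5, 71), Add(Rational(-9, 7), 4, 18, Mul(Rational(1, 7), -6, 49)))) = Mul(-217, Add(66, Add(Rational(-9, 7), 4, 18, -42))) = Mul(-217, Add(66, Rational(-149, 7))) = Mul(-217, Rational(313, 7)) = -9703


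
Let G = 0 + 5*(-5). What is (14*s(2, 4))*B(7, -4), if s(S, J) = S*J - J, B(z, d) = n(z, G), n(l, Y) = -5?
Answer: -280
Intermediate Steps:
G = -25 (G = 0 - 25 = -25)
B(z, d) = -5
s(S, J) = -J + J*S (s(S, J) = J*S - J = -J + J*S)
(14*s(2, 4))*B(7, -4) = (14*(4*(-1 + 2)))*(-5) = (14*(4*1))*(-5) = (14*4)*(-5) = 56*(-5) = -280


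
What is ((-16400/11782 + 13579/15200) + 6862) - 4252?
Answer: 233663105889/89543200 ≈ 2609.5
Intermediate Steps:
((-16400/11782 + 13579/15200) + 6862) - 4252 = ((-16400*1/11782 + 13579*(1/15200)) + 6862) - 4252 = ((-8200/5891 + 13579/15200) + 6862) - 4252 = (-44646111/89543200 + 6862) - 4252 = 614400792289/89543200 - 4252 = 233663105889/89543200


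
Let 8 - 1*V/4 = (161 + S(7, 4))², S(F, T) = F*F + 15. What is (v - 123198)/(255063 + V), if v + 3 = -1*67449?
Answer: -38130/10519 ≈ -3.6249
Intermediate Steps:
S(F, T) = 15 + F² (S(F, T) = F² + 15 = 15 + F²)
v = -67452 (v = -3 - 1*67449 = -3 - 67449 = -67452)
V = -202468 (V = 32 - 4*(161 + (15 + 7²))² = 32 - 4*(161 + (15 + 49))² = 32 - 4*(161 + 64)² = 32 - 4*225² = 32 - 4*50625 = 32 - 202500 = -202468)
(v - 123198)/(255063 + V) = (-67452 - 123198)/(255063 - 202468) = -190650/52595 = -190650*1/52595 = -38130/10519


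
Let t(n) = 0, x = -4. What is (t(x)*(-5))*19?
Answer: 0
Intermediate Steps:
(t(x)*(-5))*19 = (0*(-5))*19 = 0*19 = 0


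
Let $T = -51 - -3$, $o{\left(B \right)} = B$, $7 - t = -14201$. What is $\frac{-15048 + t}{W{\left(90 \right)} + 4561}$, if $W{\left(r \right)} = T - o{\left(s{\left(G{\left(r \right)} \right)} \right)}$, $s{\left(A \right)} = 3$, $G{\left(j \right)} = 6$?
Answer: $- \frac{84}{451} \approx -0.18625$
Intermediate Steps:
$t = 14208$ ($t = 7 - -14201 = 7 + 14201 = 14208$)
$T = -48$ ($T = -51 + 3 = -48$)
$W{\left(r \right)} = -51$ ($W{\left(r \right)} = -48 - 3 = -51$)
$\frac{-15048 + t}{W{\left(90 \right)} + 4561} = \frac{-15048 + 14208}{-51 + 4561} = - \frac{840}{4510} = \left(-840\right) \frac{1}{4510} = - \frac{84}{451}$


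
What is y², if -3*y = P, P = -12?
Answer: 16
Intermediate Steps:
y = 4 (y = -⅓*(-12) = 4)
y² = 4² = 16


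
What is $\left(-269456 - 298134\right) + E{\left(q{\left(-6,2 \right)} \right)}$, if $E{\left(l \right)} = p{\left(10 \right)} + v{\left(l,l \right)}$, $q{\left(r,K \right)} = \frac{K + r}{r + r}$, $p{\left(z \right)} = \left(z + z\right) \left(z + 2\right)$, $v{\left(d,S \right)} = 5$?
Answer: $-567345$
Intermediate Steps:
$p{\left(z \right)} = 2 z \left(2 + z\right)$
$q{\left(r,K \right)} = \frac{K + r}{2 r}$
$E{\left(l \right)} = 245$ ($E{\left(l \right)} = 2 \cdot 10 \left(2 + 10\right) + 5 = 2 \cdot 10 \cdot 12 + 5 = 240 + 5 = 245$)
$\left(-269456 - 298134\right) + E{\left(q{\left(-6,2 \right)} \right)} = \left(-269456 - 298134\right) + 245 = -567590 + 245 = -567345$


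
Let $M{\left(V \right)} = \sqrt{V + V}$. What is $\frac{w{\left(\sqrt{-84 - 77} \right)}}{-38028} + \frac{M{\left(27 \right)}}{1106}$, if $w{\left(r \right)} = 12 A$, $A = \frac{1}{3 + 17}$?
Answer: $- \frac{1}{63380} + \frac{3 \sqrt{6}}{1106} \approx 0.0066284$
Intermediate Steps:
$M{\left(V \right)} = \sqrt{2} \sqrt{V}$ ($M{\left(V \right)} = \sqrt{2 V} = \sqrt{2} \sqrt{V}$)
$A = \frac{1}{20} \approx 0.05$
$w{\left(r \right)} = \frac{3}{5}$ ($w{\left(r \right)} = 12 \cdot \frac{1}{20} = \frac{3}{5}$)
$\frac{w{\left(\sqrt{-84 - 77} \right)}}{-38028} + \frac{M{\left(27 \right)}}{1106} = \frac{3}{5 \left(-38028\right)} + \frac{\sqrt{2} \sqrt{27}}{1106} = \frac{3}{5} \left(- \frac{1}{38028}\right) + \sqrt{2} \cdot 3 \sqrt{3} \cdot \frac{1}{1106} = - \frac{1}{63380} + 3 \sqrt{6} \cdot \frac{1}{1106} = - \frac{1}{63380} + \frac{3 \sqrt{6}}{1106}$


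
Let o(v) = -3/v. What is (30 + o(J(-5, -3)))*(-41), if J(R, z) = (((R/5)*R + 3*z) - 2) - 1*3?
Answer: -3731/3 ≈ -1243.7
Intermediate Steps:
J(R, z) = -5 + 3*z + R²/5 (J(R, z) = (((R*(⅕))*R + 3*z) - 2) - 3 = (((R/5)*R + 3*z) - 2) - 3 = ((R²/5 + 3*z) - 2) - 3 = ((3*z + R²/5) - 2) - 3 = (-2 + 3*z + R²/5) - 3 = -5 + 3*z + R²/5)
(30 + o(J(-5, -3)))*(-41) = (30 - 3/(-5 + 3*(-3) + (⅕)*(-5)²))*(-41) = (30 - 3/(-5 - 9 + (⅕)*25))*(-41) = (30 - 3/(-5 - 9 + 5))*(-41) = (30 - 3/(-9))*(-41) = (30 - 3*(-⅑))*(-41) = (30 + ⅓)*(-41) = (91/3)*(-41) = -3731/3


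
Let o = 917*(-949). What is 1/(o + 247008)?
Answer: -1/623225 ≈ -1.6046e-6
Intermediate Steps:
o = -870233
1/(o + 247008) = 1/(-870233 + 247008) = 1/(-623225) = -1/623225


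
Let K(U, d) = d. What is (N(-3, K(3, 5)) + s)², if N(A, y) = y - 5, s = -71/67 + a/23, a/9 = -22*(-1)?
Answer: 135326689/2374681 ≈ 56.987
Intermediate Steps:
a = 198 (a = 9*(-22*(-1)) = 9*22 = 198)
s = 11633/1541 (s = -71/67 + 198/23 = 11633/1541 ≈ 7.5490)
N(A, y) = -5 + y
(N(-3, K(3, 5)) + s)² = ((-5 + 5) + 11633/1541)² = (0 + 11633/1541)² = (11633/1541)² = 135326689/2374681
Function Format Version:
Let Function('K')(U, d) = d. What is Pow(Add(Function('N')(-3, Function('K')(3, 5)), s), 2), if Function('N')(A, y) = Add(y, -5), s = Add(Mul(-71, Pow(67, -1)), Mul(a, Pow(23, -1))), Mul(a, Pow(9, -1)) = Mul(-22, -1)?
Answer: Rational(135326689, 2374681) ≈ 56.987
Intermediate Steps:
a = 198 (a = Mul(9, Mul(-22, -1)) = Mul(9, 22) = 198)
s = Rational(11633, 1541) (s = Add(Mul(-71, Pow(67, -1)), Mul(198, Pow(23, -1))) = Add(Mul(-71, Rational(1, 67)), Mul(198, Rational(1, 23))) = Add(Rational(-71, 67), Rational(198, 23)) = Rational(11633, 1541) ≈ 7.5490)
Function('N')(A, y) = Add(-5, y)
Pow(Add(Function('N')(-3, Function('K')(3, 5)), s), 2) = Pow(Add(Add(-5, 5), Rational(11633, 1541)), 2) = Pow(Add(0, Rational(11633, 1541)), 2) = Pow(Rational(11633, 1541), 2) = Rational(135326689, 2374681)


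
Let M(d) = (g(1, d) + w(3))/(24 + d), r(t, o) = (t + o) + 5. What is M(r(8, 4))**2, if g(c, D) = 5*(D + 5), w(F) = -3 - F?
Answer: 10816/1681 ≈ 6.4343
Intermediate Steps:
r(t, o) = 5 + o + t (r(t, o) = (o + t) + 5 = 5 + o + t)
g(c, D) = 25 + 5*D (g(c, D) = 5*(5 + D) = 25 + 5*D)
M(d) = (19 + 5*d)/(24 + d) (M(d) = ((25 + 5*d) + (-3 - 1*3))/(24 + d) = ((25 + 5*d) + (-3 - 3))/(24 + d) = ((25 + 5*d) - 6)/(24 + d) = (19 + 5*d)/(24 + d))
M(r(8, 4))**2 = ((19 + 5*(5 + 4 + 8))/(24 + (5 + 4 + 8)))**2 = ((19 + 5*17)/(24 + 17))**2 = ((19 + 85)/41)**2 = ((1/41)*104)**2 = (104/41)**2 = 10816/1681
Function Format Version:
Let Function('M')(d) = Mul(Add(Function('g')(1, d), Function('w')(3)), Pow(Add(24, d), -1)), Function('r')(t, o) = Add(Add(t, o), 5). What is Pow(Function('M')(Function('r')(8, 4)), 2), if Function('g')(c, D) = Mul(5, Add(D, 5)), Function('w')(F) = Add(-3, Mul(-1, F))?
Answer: Rational(10816, 1681) ≈ 6.4343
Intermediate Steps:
Function('r')(t, o) = Add(5, o, t) (Function('r')(t, o) = Add(Add(o, t), 5) = Add(5, o, t))
Function('g')(c, D) = Add(25, Mul(5, D)) (Function('g')(c, D) = Mul(5, Add(5, D)) = Add(25, Mul(5, D)))
Function('M')(d) = Mul(Pow(Add(24, d), -1), Add(19, Mul(5, d))) (Function('M')(d) = Mul(Add(Add(25, Mul(5, d)), Add(-3, Mul(-1, 3))), Pow(Add(24, d), -1)) = Mul(Add(Add(25, Mul(5, d)), Add(-3, -3)), Pow(Add(24, d), -1)) = Mul(Add(Add(25, Mul(5, d)), -6), Pow(Add(24, d), -1)) = Mul(Add(19, Mul(5, d)), Pow(Add(24, d), -1)) = Mul(Pow(Add(24, d), -1), Add(19, Mul(5, d))))
Pow(Function('M')(Function('r')(8, 4)), 2) = Pow(Mul(Pow(Add(24, Add(5, 4, 8)), -1), Add(19, Mul(5, Add(5, 4, 8)))), 2) = Pow(Mul(Pow(Add(24, 17), -1), Add(19, Mul(5, 17))), 2) = Pow(Mul(Pow(41, -1), Add(19, 85)), 2) = Pow(Mul(Rational(1, 41), 104), 2) = Pow(Rational(104, 41), 2) = Rational(10816, 1681)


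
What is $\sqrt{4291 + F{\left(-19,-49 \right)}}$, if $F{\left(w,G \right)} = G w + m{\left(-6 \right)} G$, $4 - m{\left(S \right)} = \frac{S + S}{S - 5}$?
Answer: $\frac{\sqrt{614614}}{11} \approx 71.27$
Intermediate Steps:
$m{\left(S \right)} = 4 - \frac{2 S}{-5 + S}$ ($m{\left(S \right)} = 4 - \frac{S + S}{S - 5} = 4 - \frac{2 S}{-5 + S}$)
$F{\left(w,G \right)} = \frac{32 G}{11} + G w$ ($F{\left(w,G \right)} = G w + \frac{2 \left(-10 - 6\right)}{-5 - 6} G = G w + 2 \frac{1}{-11} \left(-16\right) G = G w + 2 \left(- \frac{1}{11}\right) \left(-16\right) G = G w + \frac{32 G}{11} = \frac{32 G}{11} + G w$)
$\sqrt{4291 + F{\left(-19,-49 \right)}} = \sqrt{4291 + \frac{1}{11} \left(-49\right) \left(32 + 11 \left(-19\right)\right)} = \sqrt{4291 + \frac{1}{11} \left(-49\right) \left(32 - 209\right)} = \sqrt{4291 + \frac{1}{11} \left(-49\right) \left(-177\right)} = \sqrt{4291 + \frac{8673}{11}} = \sqrt{\frac{55874}{11}} = \frac{\sqrt{614614}}{11}$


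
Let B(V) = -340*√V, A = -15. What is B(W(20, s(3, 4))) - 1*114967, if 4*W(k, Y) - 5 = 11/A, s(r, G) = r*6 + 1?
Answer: -114967 - 272*√15/3 ≈ -1.1532e+5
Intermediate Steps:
s(r, G) = 1 + 6*r (s(r, G) = 6*r + 1 = 1 + 6*r)
W(k, Y) = 16/15 (W(k, Y) = 5/4 + (11/(-15))/4 = 5/4 + (11*(-1/15))/4 = 5/4 + (¼)*(-11/15) = 5/4 - 11/60 = 16/15)
B(W(20, s(3, 4))) - 1*114967 = -272*√15/3 - 1*114967 = -272*√15/3 - 114967 = -114967 - 272*√15/3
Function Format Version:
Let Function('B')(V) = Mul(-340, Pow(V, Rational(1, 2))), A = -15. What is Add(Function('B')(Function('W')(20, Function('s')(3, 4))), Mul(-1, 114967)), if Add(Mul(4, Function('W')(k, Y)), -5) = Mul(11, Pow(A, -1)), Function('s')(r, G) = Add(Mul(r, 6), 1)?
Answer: Add(-114967, Mul(Rational(-272, 3), Pow(15, Rational(1, 2)))) ≈ -1.1532e+5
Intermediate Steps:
Function('s')(r, G) = Add(1, Mul(6, r)) (Function('s')(r, G) = Add(Mul(6, r), 1) = Add(1, Mul(6, r)))
Function('W')(k, Y) = Rational(16, 15) (Function('W')(k, Y) = Add(Rational(5, 4), Mul(Rational(1, 4), Mul(11, Pow(-15, -1)))) = Add(Rational(5, 4), Mul(Rational(1, 4), Mul(11, Rational(-1, 15)))) = Add(Rational(5, 4), Mul(Rational(1, 4), Rational(-11, 15))) = Add(Rational(5, 4), Rational(-11, 60)) = Rational(16, 15))
Add(Function('B')(Function('W')(20, Function('s')(3, 4))), Mul(-1, 114967)) = Add(Mul(-340, Pow(Rational(16, 15), Rational(1, 2))), Mul(-1, 114967)) = Add(Mul(-340, Mul(Rational(4, 15), Pow(15, Rational(1, 2)))), -114967) = Add(Mul(Rational(-272, 3), Pow(15, Rational(1, 2))), -114967) = Add(-114967, Mul(Rational(-272, 3), Pow(15, Rational(1, 2))))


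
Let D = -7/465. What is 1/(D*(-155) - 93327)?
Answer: -3/279974 ≈ -1.0715e-5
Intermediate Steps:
D = -7/465 (D = -7*1/465 = -7/465 ≈ -0.015054)
1/(D*(-155) - 93327) = 1/(-7/465*(-155) - 93327) = 1/(7/3 - 93327) = 1/(-279974/3) = -3/279974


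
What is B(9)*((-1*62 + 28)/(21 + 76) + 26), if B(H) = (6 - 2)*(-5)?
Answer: -49760/97 ≈ -512.99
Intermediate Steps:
B(H) = -20 (B(H) = 4*(-5) = -20)
B(9)*((-1*62 + 28)/(21 + 76) + 26) = -20*((-1*62 + 28)/(21 + 76) + 26) = -20*((-62 + 28)/97 + 26) = -20*(-34*1/97 + 26) = -20*(-34/97 + 26) = -20*2488/97 = -49760/97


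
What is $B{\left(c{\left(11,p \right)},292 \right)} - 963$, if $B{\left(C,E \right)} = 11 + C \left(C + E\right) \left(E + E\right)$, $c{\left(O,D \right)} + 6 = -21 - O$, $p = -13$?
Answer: $-5637720$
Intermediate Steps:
$c{\left(O,D \right)} = -27 - O$ ($c{\left(O,D \right)} = -6 - \left(21 + O\right) = -27 - O$)
$B{\left(C,E \right)} = 11 + 2 C E \left(C + E\right)$ ($B{\left(C,E \right)} = 11 + C \left(C + E\right) 2 E = 11 + C 2 E \left(C + E\right) = 11 + 2 C E \left(C + E\right)$)
$B{\left(c{\left(11,p \right)},292 \right)} - 963 = \left(11 + 2 \left(-27 - 11\right) 292^{2} + 2 \cdot 292 \left(-27 - 11\right)^{2}\right) - 963 = \left(11 + 2 \left(-27 - 11\right) 85264 + 2 \cdot 292 \left(-27 - 11\right)^{2}\right) - 963 = \left(11 + 2 \left(-38\right) 85264 + 2 \cdot 292 \left(-38\right)^{2}\right) - 963 = \left(11 - 6480064 + 2 \cdot 292 \cdot 1444\right) - 963 = \left(11 - 6480064 + 843296\right) - 963 = -5636757 - 963 = -5637720$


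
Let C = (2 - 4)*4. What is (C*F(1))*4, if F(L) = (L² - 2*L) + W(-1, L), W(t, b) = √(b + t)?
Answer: 32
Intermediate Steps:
C = -8 (C = -2*4 = -8)
F(L) = L² + √(-1 + L) - 2*L (F(L) = (L² - 2*L) + √(L - 1) = (L² - 2*L) + √(-1 + L) = L² + √(-1 + L) - 2*L)
(C*F(1))*4 = -8*(1² + √(-1 + 1) - 2*1)*4 = -8*(1 + √0 - 2)*4 = -8*(1 + 0 - 2)*4 = -8*(-1)*4 = 8*4 = 32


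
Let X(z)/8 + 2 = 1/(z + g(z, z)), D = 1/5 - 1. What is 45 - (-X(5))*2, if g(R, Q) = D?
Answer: 353/21 ≈ 16.810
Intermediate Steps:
D = -⅘ (D = ⅕ - 1 = -⅘ ≈ -0.80000)
g(R, Q) = -⅘
X(z) = -16 + 8/(-⅘ + z) (X(z) = -16 + 8/(z - ⅘) = -16 + 8/(-⅘ + z))
45 - (-X(5))*2 = 45 - (-8*(13 - 10*5)/(-4 + 5*5))*2 = 45 - (-8*(13 - 50)/(-4 + 25))*2 = 45 - (-8*(-37)/21)*2 = 45 - (-1*(-296/21))*2 = 45 - 296*2/21 = 45 - 1*592/21 = 45 - 592/21 = 353/21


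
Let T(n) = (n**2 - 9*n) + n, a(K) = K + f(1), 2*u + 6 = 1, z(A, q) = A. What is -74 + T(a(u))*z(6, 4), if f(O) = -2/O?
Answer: 527/2 ≈ 263.50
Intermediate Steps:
u = -5/2 (u = -3 + (1/2)*1 = -3 + 1/2 = -5/2 ≈ -2.5000)
a(K) = -2 + K (a(K) = K - 2/1 = K - 2*1 = K - 2 = -2 + K)
T(n) = n**2 - 8*n
-74 + T(a(u))*z(6, 4) = -74 + ((-2 - 5/2)*(-8 + (-2 - 5/2)))*6 = -74 - 9*(-8 - 9/2)/2*6 = -74 - 9/2*(-25/2)*6 = -74 + (225/4)*6 = -74 + 675/2 = 527/2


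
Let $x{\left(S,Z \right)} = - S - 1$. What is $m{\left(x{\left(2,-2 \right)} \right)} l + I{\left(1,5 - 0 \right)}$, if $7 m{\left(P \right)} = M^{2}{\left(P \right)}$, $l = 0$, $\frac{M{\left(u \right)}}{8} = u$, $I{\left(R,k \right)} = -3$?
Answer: $-3$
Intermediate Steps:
$M{\left(u \right)} = 8 u$
$x{\left(S,Z \right)} = -1 - S$
$m{\left(P \right)} = \frac{64 P^{2}}{7}$ ($m{\left(P \right)} = \frac{\left(8 P\right)^{2}}{7} = \frac{64 P^{2}}{7}$)
$m{\left(x{\left(2,-2 \right)} \right)} l + I{\left(1,5 - 0 \right)} = \frac{64 \left(-1 - 2\right)^{2}}{7} \cdot 0 - 3 = \frac{64 \left(-3\right)^{2}}{7} \cdot 0 - 3 = \frac{64}{7} \cdot 9 \cdot 0 - 3 = \frac{576}{7} \cdot 0 - 3 = 0 - 3 = -3$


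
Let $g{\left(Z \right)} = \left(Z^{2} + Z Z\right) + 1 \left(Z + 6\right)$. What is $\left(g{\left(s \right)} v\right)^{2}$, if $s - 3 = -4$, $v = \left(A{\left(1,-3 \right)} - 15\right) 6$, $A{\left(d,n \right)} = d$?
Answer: $345744$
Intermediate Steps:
$v = -84$ ($v = \left(1 - 15\right) 6 = \left(-14\right) 6 = -84$)
$s = -1$ ($s = 3 - 4 = -1$)
$g{\left(Z \right)} = 6 + Z + 2 Z^{2}$ ($g{\left(Z \right)} = \left(Z^{2} + Z^{2}\right) + 1 \left(6 + Z\right) = 2 Z^{2} + \left(6 + Z\right) = 6 + Z + 2 Z^{2}$)
$\left(g{\left(s \right)} v\right)^{2} = \left(\left(6 - 1 + 2 \left(-1\right)^{2}\right) \left(-84\right)\right)^{2} = \left(\left(6 - 1 + 2 \cdot 1\right) \left(-84\right)\right)^{2} = \left(\left(6 - 1 + 2\right) \left(-84\right)\right)^{2} = \left(7 \left(-84\right)\right)^{2} = \left(-588\right)^{2} = 345744$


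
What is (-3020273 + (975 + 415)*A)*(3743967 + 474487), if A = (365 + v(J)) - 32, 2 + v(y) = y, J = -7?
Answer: -10841059774502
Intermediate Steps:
v(y) = -2 + y
A = 324 (A = (365 + (-2 - 7)) - 32 = (365 - 9) - 32 = 356 - 32 = 324)
(-3020273 + (975 + 415)*A)*(3743967 + 474487) = (-3020273 + (975 + 415)*324)*(3743967 + 474487) = (-3020273 + 1390*324)*4218454 = (-3020273 + 450360)*4218454 = -2569913*4218454 = -10841059774502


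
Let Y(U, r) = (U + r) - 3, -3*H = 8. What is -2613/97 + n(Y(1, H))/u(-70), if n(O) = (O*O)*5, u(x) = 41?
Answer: -869137/35793 ≈ -24.282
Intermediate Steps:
H = -8/3 (H = -1/3*8 = -8/3 ≈ -2.6667)
Y(U, r) = -3 + U + r
n(O) = 5*O**2 (n(O) = O**2*5 = 5*O**2)
-2613/97 + n(Y(1, H))/u(-70) = -2613/97 + (5*(-3 + 1 - 8/3)**2)/41 = -2613*1/97 + (5*(-14/3)**2)*(1/41) = -2613/97 + (5*(196/9))*(1/41) = -2613/97 + (980/9)*(1/41) = -2613/97 + 980/369 = -869137/35793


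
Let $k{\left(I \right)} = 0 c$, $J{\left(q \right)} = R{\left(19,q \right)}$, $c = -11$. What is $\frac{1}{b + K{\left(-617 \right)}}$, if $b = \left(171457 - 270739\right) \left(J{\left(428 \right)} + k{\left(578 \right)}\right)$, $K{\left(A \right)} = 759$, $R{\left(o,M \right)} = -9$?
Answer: $\frac{1}{894297} \approx 1.1182 \cdot 10^{-6}$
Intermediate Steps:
$J{\left(q \right)} = -9$
$k{\left(I \right)} = 0$ ($k{\left(I \right)} = 0 \left(-11\right) = 0$)
$b = 893538$ ($b = \left(171457 - 270739\right) \left(-9 + 0\right) = \left(-99282\right) \left(-9\right) = 893538$)
$\frac{1}{b + K{\left(-617 \right)}} = \frac{1}{893538 + 759} = \frac{1}{894297}$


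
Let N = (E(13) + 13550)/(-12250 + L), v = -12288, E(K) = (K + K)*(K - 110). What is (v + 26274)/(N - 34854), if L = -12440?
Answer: -28776195/71713024 ≈ -0.40127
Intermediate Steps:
E(K) = 2*K*(-110 + K) (E(K) = (2*K)*(-110 + K) = 2*K*(-110 + K))
N = -1838/4115 (N = (2*13*(-110 + 13) + 13550)/(-12250 - 12440) = (2*13*(-97) + 13550)/(-24690) = (-2522 + 13550)*(-1/24690) = 11028*(-1/24690) = -1838/4115 ≈ -0.44666)
(v + 26274)/(N - 34854) = (-12288 + 26274)/(-1838/4115 - 34854) = 13986/(-143426048/4115) = 13986*(-4115/143426048) = -28776195/71713024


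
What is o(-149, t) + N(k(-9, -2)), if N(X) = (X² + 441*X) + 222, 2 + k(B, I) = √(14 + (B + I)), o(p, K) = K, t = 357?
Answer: -296 + 437*√3 ≈ 460.91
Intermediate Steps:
k(B, I) = -2 + √(14 + B + I) (k(B, I) = -2 + √(14 + (B + I)) = -2 + √(14 + B + I))
N(X) = 222 + X² + 441*X
o(-149, t) + N(k(-9, -2)) = 357 + (222 + (-2 + √(14 - 9 - 2))² + 441*(-2 + √(14 - 9 - 2))) = 357 + (222 + (-2 + √3)² + 441*(-2 + √3)) = 357 + (222 + (-2 + √3)² + (-882 + 441*√3)) = 357 + (-660 + (-2 + √3)² + 441*√3) = -303 + (-2 + √3)² + 441*√3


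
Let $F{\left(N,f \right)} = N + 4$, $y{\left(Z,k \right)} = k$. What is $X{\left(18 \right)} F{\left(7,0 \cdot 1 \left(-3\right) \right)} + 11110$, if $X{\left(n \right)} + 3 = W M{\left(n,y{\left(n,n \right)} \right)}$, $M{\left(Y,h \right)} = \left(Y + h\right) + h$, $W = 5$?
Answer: $14047$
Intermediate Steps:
$M{\left(Y,h \right)} = Y + 2 h$
$X{\left(n \right)} = -3 + 15 n$ ($X{\left(n \right)} = -3 + 5 \left(n + 2 n\right) = -3 + 5 \cdot 3 n = -3 + 15 n$)
$F{\left(N,f \right)} = 4 + N$
$X{\left(18 \right)} F{\left(7,0 \cdot 1 \left(-3\right) \right)} + 11110 = \left(-3 + 15 \cdot 18\right) \left(4 + 7\right) + 11110 = \left(-3 + 270\right) 11 + 11110 = 267 \cdot 11 + 11110 = 2937 + 11110 = 14047$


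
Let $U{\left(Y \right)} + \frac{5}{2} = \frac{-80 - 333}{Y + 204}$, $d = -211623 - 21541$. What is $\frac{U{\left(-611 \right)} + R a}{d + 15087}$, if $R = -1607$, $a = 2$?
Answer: $\frac{2617405}{177514678} \approx 0.014745$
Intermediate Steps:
$d = -233164$ ($d = -211623 - 21541 = -233164$)
$U{\left(Y \right)} = - \frac{5}{2} - \frac{413}{204 + Y}$ ($U{\left(Y \right)} = - \frac{5}{2} + \frac{-80 - 333}{Y + 204} = - \frac{5}{2} - \frac{413}{204 + Y}$)
$\frac{U{\left(-611 \right)} + R a}{d + 15087} = \frac{\frac{-1846 - -3055}{2 \left(204 - 611\right)} - 3214}{-233164 + 15087} = \frac{\frac{-1846 + 3055}{2 \left(-407\right)} - 3214}{-218077} = \left(\frac{1}{2} \left(- \frac{1}{407}\right) 1209 - 3214\right) \left(- \frac{1}{218077}\right) = \left(- \frac{1209}{814} - 3214\right) \left(- \frac{1}{218077}\right) = \left(- \frac{2617405}{814}\right) \left(- \frac{1}{218077}\right) = \frac{2617405}{177514678}$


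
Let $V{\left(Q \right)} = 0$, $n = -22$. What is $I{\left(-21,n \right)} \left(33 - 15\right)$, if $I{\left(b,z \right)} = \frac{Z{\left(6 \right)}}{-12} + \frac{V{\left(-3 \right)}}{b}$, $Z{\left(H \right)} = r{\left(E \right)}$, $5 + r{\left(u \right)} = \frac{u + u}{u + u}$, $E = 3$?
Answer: $6$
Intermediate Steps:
$r{\left(u \right)} = -4$ ($r{\left(u \right)} = -5 + \frac{u + u}{u + u} = -5 + \frac{2 u}{2 u} = -5 + 2 u \frac{1}{2 u} = -5 + 1 = -4$)
$Z{\left(H \right)} = -4$
$I{\left(b,z \right)} = \frac{1}{3}$ ($I{\left(b,z \right)} = - \frac{4}{-12} + \frac{0}{b} = \left(-4\right) \left(- \frac{1}{12}\right) + 0 = \frac{1}{3} + 0 = \frac{1}{3}$)
$I{\left(-21,n \right)} \left(33 - 15\right) = \frac{33 - 15}{3} = \frac{1}{3} \cdot 18 = 6$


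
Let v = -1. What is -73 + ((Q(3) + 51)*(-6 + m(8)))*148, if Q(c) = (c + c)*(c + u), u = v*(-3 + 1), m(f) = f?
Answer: 23903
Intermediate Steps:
u = 2 (u = -(-3 + 1) = -1*(-2) = 2)
Q(c) = 2*c*(2 + c) (Q(c) = (c + c)*(c + 2) = (2*c)*(2 + c) = 2*c*(2 + c))
-73 + ((Q(3) + 51)*(-6 + m(8)))*148 = -73 + ((2*3*(2 + 3) + 51)*(-6 + 8))*148 = -73 + ((2*3*5 + 51)*2)*148 = -73 + ((30 + 51)*2)*148 = -73 + (81*2)*148 = -73 + 162*148 = -73 + 23976 = 23903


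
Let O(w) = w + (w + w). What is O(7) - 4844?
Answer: -4823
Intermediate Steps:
O(w) = 3*w (O(w) = w + 2*w = 3*w)
O(7) - 4844 = 3*7 - 4844 = 21 - 4844 = -4823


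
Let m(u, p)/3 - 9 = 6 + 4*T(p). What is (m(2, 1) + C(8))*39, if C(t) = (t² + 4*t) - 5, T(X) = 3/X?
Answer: 6708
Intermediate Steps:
m(u, p) = 45 + 36/p (m(u, p) = 27 + 3*(6 + 4*(3/p)) = 27 + 3*(6 + 12/p) = 27 + (18 + 36/p) = 45 + 36/p)
C(t) = -5 + t² + 4*t
(m(2, 1) + C(8))*39 = ((45 + 36/1) + (-5 + 8² + 4*8))*39 = ((45 + 36*1) + (-5 + 64 + 32))*39 = ((45 + 36) + 91)*39 = (81 + 91)*39 = 172*39 = 6708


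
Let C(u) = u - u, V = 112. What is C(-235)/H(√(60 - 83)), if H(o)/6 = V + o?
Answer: 0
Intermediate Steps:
C(u) = 0
H(o) = 672 + 6*o (H(o) = 6*(112 + o) = 672 + 6*o)
C(-235)/H(√(60 - 83)) = 0/(672 + 6*√(60 - 83)) = 0/(672 + 6*√(-23)) = 0/(672 + 6*(I*√23)) = 0/(672 + 6*I*√23) = 0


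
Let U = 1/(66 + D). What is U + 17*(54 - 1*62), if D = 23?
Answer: -12103/89 ≈ -135.99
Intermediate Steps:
U = 1/89 (U = 1/(66 + 23) = 1/89 ≈ 0.011236)
U + 17*(54 - 1*62) = 1/89 + 17*(54 - 1*62) = 1/89 + 17*(54 - 62) = 1/89 + 17*(-8) = 1/89 - 136 = -12103/89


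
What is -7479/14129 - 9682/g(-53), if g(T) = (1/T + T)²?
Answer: -221658821551/55781998450 ≈ -3.9737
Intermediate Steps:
g(T) = (T + 1/T)²
-7479/14129 - 9682/g(-53) = -7479/14129 - 9682*2809/(1 + (-53)²)² = -7479*1/14129 - 9682*2809/(1 + 2809)² = -7479/14129 - 9682/((1/2809)*2810²) = -7479/14129 - 9682/((1/2809)*7896100) = -7479/14129 - 9682/7896100/2809 = -7479/14129 - 9682*2809/7896100 = -7479/14129 - 13598369/3948050 = -221658821551/55781998450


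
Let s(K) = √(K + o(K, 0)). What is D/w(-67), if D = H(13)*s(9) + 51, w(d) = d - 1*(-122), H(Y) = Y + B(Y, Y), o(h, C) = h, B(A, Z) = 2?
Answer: 51/55 + 9*√2/11 ≈ 2.0844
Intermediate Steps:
H(Y) = 2 + Y (H(Y) = Y + 2 = 2 + Y)
s(K) = √2*√K (s(K) = √(K + K) = √(2*K) = √2*√K)
w(d) = 122 + d (w(d) = d + 122 = 122 + d)
D = 51 + 45*√2 (D = (2 + 13)*(√2*√9) + 51 = 15*(√2*3) + 51 = 15*(3*√2) + 51 = 45*√2 + 51 = 51 + 45*√2 ≈ 114.64)
D/w(-67) = (51 + 45*√2)/(122 - 67) = (51 + 45*√2)/55 = (51 + 45*√2)*(1/55) = 51/55 + 9*√2/11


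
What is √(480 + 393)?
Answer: 3*√97 ≈ 29.547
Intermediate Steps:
√(480 + 393) = √873 = 3*√97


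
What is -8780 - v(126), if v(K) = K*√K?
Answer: -8780 - 378*√14 ≈ -10194.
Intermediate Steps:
v(K) = K^(3/2)
-8780 - v(126) = -8780 - 126^(3/2) = -8780 - 378*√14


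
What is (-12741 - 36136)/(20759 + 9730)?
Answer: -48877/30489 ≈ -1.6031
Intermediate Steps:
(-12741 - 36136)/(20759 + 9730) = -48877/30489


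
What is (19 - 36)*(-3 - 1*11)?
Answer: 238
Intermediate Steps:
(19 - 36)*(-3 - 1*11) = -17*(-3 - 11) = -17*(-14) = 238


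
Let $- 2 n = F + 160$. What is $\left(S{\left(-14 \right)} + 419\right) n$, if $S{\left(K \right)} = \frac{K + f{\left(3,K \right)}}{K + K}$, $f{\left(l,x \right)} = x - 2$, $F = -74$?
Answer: $- \frac{252883}{14} \approx -18063.0$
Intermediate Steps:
$n = -43$ ($n = - \frac{-74 + 160}{2} = \left(- \frac{1}{2}\right) 86 = -43$)
$f{\left(l,x \right)} = -2 + x$
$S{\left(K \right)} = \frac{-2 + 2 K}{2 K}$ ($S{\left(K \right)} = \frac{K + \left(-2 + K\right)}{K + K} = \frac{-2 + 2 K}{2 K}$)
$\left(S{\left(-14 \right)} + 419\right) n = \left(\frac{-1 - 14}{-14} + 419\right) \left(-43\right) = \left(\left(- \frac{1}{14}\right) \left(-15\right) + 419\right) \left(-43\right) = \left(\frac{15}{14} + 419\right) \left(-43\right) = \frac{5881}{14} \left(-43\right) = - \frac{252883}{14}$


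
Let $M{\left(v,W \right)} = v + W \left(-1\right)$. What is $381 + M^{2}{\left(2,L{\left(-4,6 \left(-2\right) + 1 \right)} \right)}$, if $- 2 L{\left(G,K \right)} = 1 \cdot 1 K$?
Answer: $\frac{1573}{4} \approx 393.25$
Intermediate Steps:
$L{\left(G,K \right)} = - \frac{K}{2}$ ($L{\left(G,K \right)} = - \frac{1 \cdot 1 K}{2} = - \frac{1 K}{2} = - \frac{K}{2}$)
$M{\left(v,W \right)} = v - W$
$381 + M^{2}{\left(2,L{\left(-4,6 \left(-2\right) + 1 \right)} \right)} = 381 + \left(2 - - \frac{6 \left(-2\right) + 1}{2}\right)^{2} = 381 + \left(2 - - \frac{-12 + 1}{2}\right)^{2} = 381 + \left(2 - \left(- \frac{1}{2}\right) \left(-11\right)\right)^{2} = 381 + \left(2 - \frac{11}{2}\right)^{2} = 381 + \left(- \frac{7}{2}\right)^{2} = 381 + \frac{49}{4} = \frac{1573}{4}$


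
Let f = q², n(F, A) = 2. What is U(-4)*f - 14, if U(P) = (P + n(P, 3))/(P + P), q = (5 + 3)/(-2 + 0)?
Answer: -10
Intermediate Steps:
q = -4 (q = 8/(-2) = 8*(-½) = -4)
f = 16 (f = (-4)² = 16)
U(P) = (2 + P)/(2*P) (U(P) = (P + 2)/(P + P) = (2 + P)/((2*P)) = (2 + P)*(1/(2*P)) = (2 + P)/(2*P))
U(-4)*f - 14 = ((½)*(2 - 4)/(-4))*16 - 14 = ((½)*(-¼)*(-2))*16 - 14 = (¼)*16 - 14 = 4 - 14 = -10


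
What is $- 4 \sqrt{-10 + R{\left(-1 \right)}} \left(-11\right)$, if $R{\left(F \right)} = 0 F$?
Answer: $44 i \sqrt{10} \approx 139.14 i$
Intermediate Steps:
$R{\left(F \right)} = 0$
$- 4 \sqrt{-10 + R{\left(-1 \right)}} \left(-11\right) = - 4 \sqrt{-10 + 0} \left(-11\right) = - 4 \sqrt{-10} \left(-11\right) = - 4 i \sqrt{10} \left(-11\right) = 44 i \sqrt{10}$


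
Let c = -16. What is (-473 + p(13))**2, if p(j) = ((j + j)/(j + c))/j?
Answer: 2019241/9 ≈ 2.2436e+5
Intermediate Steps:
p(j) = 2/(-16 + j) (p(j) = ((j + j)/(j - 16))/j = ((2*j)/(-16 + j))/j = (2*j/(-16 + j))/j = 2/(-16 + j))
(-473 + p(13))**2 = (-473 + 2/(-16 + 13))**2 = (-473 + 2/(-3))**2 = (-473 + 2*(-1/3))**2 = (-473 - 2/3)**2 = (-1421/3)**2 = 2019241/9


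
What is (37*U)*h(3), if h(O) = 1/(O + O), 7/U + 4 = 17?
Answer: 259/78 ≈ 3.3205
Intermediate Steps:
U = 7/13 (U = 7/(-4 + 17) = 7/13 ≈ 0.53846)
h(O) = 1/(2*O)
(37*U)*h(3) = (37*(7/13))*((1/2)/3) = 259*((1/2)*(1/3))/13 = (259/13)*(1/6) = 259/78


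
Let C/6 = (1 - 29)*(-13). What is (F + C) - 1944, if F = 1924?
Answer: 2164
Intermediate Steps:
C = 2184 (C = 6*((1 - 29)*(-13)) = 6*(-28*(-13)) = 6*364 = 2184)
(F + C) - 1944 = (1924 + 2184) - 1944 = 4108 - 1944 = 2164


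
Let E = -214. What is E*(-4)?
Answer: 856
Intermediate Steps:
E*(-4) = -214*(-4) = 856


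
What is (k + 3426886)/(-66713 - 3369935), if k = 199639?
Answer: -3626525/3436648 ≈ -1.0553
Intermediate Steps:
(k + 3426886)/(-66713 - 3369935) = (199639 + 3426886)/(-66713 - 3369935) = 3626525/(-3436648) = 3626525*(-1/3436648) = -3626525/3436648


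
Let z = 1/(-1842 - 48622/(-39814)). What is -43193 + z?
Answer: -1582780854826/36644383 ≈ -43193.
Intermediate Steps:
z = -19907/36644383 (z = 1/(-1842 - 48622*(-1/39814)) = 1/(-1842 + 24311/19907) = 1/(-36644383/19907) = -19907/36644383 ≈ -0.00054325)
-43193 + z = -43193 - 19907/36644383 = -1582780854826/36644383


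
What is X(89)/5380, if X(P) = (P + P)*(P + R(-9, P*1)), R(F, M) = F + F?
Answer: 6319/2690 ≈ 2.3491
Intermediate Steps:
R(F, M) = 2*F
X(P) = 2*P*(-18 + P) (X(P) = (P + P)*(P + 2*(-9)) = (2*P)*(P - 18) = (2*P)*(-18 + P) = 2*P*(-18 + P))
X(89)/5380 = (2*89*(-18 + 89))/5380 = (2*89*71)*(1/5380) = 12638*(1/5380) = 6319/2690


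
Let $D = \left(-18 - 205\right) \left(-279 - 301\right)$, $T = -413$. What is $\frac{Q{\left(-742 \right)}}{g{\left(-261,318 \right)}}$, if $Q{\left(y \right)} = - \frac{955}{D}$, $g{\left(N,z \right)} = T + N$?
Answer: $\frac{191}{17435032} \approx 1.0955 \cdot 10^{-5}$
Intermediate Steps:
$g{\left(N,z \right)} = -413 + N$
$D = 129340$ ($D = \left(-223\right) \left(-580\right) = 129340$)
$Q{\left(y \right)} = - \frac{191}{25868}$ ($Q{\left(y \right)} = - \frac{955}{129340} = \left(-955\right) \frac{1}{129340} = - \frac{191}{25868}$)
$\frac{Q{\left(-742 \right)}}{g{\left(-261,318 \right)}} = - \frac{191}{25868 \left(-413 - 261\right)} = - \frac{191}{25868 \left(-674\right)} = \left(- \frac{191}{25868}\right) \left(- \frac{1}{674}\right) = \frac{191}{17435032}$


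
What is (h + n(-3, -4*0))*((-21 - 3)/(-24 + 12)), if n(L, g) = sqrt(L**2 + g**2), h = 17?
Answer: 40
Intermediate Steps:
(h + n(-3, -4*0))*((-21 - 3)/(-24 + 12)) = (17 + sqrt((-3)**2 + (-4*0)**2))*((-21 - 3)/(-24 + 12)) = (17 + sqrt(9 + 0**2))*(-24/(-12)) = (17 + sqrt(9 + 0))*(-24*(-1/12)) = (17 + sqrt(9))*2 = (17 + 3)*2 = 20*2 = 40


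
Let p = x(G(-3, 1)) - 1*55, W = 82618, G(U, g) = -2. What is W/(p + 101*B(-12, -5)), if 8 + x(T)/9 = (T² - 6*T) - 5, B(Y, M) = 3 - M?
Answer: 41309/390 ≈ 105.92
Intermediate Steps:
x(T) = -117 - 54*T + 9*T² (x(T) = -72 + 9*((T² - 6*T) - 5) = -72 + 9*(-5 + T² - 6*T) = -72 + (-45 - 54*T + 9*T²) = -117 - 54*T + 9*T²)
p = -28 (p = (-117 - 54*(-2) + 9*(-2)²) - 1*55 = (-117 + 108 + 9*4) - 55 = (-117 + 108 + 36) - 55 = 27 - 55 = -28)
W/(p + 101*B(-12, -5)) = 82618/(-28 + 101*(3 - 1*(-5))) = 82618/(-28 + 101*(3 + 5)) = 82618/(-28 + 101*8) = 82618/(-28 + 808) = 82618/780 = 82618*(1/780) = 41309/390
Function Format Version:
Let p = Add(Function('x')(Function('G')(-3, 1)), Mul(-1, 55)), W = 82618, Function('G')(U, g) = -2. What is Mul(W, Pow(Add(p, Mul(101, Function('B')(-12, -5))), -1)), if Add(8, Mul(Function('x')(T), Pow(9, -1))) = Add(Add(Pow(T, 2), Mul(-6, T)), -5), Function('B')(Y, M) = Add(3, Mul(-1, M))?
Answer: Rational(41309, 390) ≈ 105.92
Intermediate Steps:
Function('x')(T) = Add(-117, Mul(-54, T), Mul(9, Pow(T, 2))) (Function('x')(T) = Add(-72, Mul(9, Add(Add(Pow(T, 2), Mul(-6, T)), -5))) = Add(-72, Mul(9, Add(-5, Pow(T, 2), Mul(-6, T)))) = Add(-72, Add(-45, Mul(-54, T), Mul(9, Pow(T, 2)))) = Add(-117, Mul(-54, T), Mul(9, Pow(T, 2))))
p = -28 (p = Add(Add(-117, Mul(-54, -2), Mul(9, Pow(-2, 2))), Mul(-1, 55)) = Add(Add(-117, 108, Mul(9, 4)), -55) = Add(Add(-117, 108, 36), -55) = Add(27, -55) = -28)
Mul(W, Pow(Add(p, Mul(101, Function('B')(-12, -5))), -1)) = Mul(82618, Pow(Add(-28, Mul(101, Add(3, Mul(-1, -5)))), -1)) = Mul(82618, Pow(Add(-28, Mul(101, Add(3, 5))), -1)) = Mul(82618, Pow(Add(-28, Mul(101, 8)), -1)) = Mul(82618, Pow(Add(-28, 808), -1)) = Mul(82618, Pow(780, -1)) = Mul(82618, Rational(1, 780)) = Rational(41309, 390)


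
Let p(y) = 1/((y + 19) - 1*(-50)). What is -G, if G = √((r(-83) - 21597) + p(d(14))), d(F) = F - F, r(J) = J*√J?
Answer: -√(-102823248 - 395163*I*√83)/69 ≈ -2.5723 + 146.98*I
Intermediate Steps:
r(J) = J^(3/2)
d(F) = 0
p(y) = 1/(69 + y) (p(y) = 1/((19 + y) + 50) = 1/(69 + y))
G = √(-1490192/69 - 83*I*√83) (G = √(((-83)^(3/2) - 21597) + 1/(69 + 0)) = √((-83*I*√83 - 21597) + 1/69) = √((-21597 - 83*I*√83) + 1/69) = √(-1490192/69 - 83*I*√83) ≈ 2.572 - 146.98*I)
-G = -√(-102823248 - 395163*I*√83)/69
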